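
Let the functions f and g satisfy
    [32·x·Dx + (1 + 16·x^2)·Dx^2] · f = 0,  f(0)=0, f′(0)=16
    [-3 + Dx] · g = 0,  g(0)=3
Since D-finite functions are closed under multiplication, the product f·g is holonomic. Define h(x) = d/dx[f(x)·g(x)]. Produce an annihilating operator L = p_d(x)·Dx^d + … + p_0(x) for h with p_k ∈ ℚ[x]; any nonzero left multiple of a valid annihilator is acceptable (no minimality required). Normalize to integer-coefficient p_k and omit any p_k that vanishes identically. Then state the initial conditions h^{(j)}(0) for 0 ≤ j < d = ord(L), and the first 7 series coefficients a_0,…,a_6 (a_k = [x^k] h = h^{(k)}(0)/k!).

L = (-69 - 576·x + 5472·x^2 - 9216·x^3 + 6912·x^4) + (14 + 288·x - 2112·x^2 + 4608·x^3 - 4608·x^4)·Dx + (3 - 32·x + 96·x^2 - 512·x^3 + 768·x^4)·Dx^2  (order 2).
h: a_k = 48, 288, -120, -2208, 7338, 37908, -624507/5, …
ICs: h(0) = 48, h′(0) = 288.

f: a_k = 0, 16, 0, -256/3, 0, 4096/5, 0, …
g: a_k = 3, 9, 27/2, 27/2, 81/8, 243/40, 243/80, …
h₀=f·g: eliminate ⇒ L₀, order ≤ 2·1.
Derive L from L₀ (diff closure).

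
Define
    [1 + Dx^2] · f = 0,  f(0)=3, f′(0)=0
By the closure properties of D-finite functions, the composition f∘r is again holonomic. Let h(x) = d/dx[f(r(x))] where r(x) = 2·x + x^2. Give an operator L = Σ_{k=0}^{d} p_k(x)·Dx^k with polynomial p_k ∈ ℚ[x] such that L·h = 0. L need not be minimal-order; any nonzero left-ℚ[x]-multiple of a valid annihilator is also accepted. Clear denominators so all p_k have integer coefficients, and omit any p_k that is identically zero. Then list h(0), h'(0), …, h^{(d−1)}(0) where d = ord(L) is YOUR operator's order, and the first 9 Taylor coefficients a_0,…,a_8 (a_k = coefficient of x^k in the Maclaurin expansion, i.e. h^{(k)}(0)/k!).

f: a_k = 3, 0, -3/2, 0, 1/8, 0, -1/240, 0, 1/13440, …
Substitute x→r, Dx→(1/r')Dx; clear ⇒ L₀.
Derive L from L₀ (diff closure).
L = (7 + 16·x + 24·x^2 + 16·x^3 + 4·x^4) + (-3 - 3·x)·Dx + (1 + 2·x + x^2)·Dx^2  (order 2).
h: a_k = 0, -12, -18, 2, 20, 82/5, 7/5, -719/105, -186/35, …
ICs: h(0) = 0, h′(0) = -12.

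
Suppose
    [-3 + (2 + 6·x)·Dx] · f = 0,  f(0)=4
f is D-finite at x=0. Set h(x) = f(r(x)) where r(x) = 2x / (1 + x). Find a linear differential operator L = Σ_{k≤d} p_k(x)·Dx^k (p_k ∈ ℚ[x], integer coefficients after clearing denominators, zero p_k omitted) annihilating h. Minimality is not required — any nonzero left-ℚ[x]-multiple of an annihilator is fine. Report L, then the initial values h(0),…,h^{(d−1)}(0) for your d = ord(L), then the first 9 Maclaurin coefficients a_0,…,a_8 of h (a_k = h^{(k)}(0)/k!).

f: a_k = 4, 6, -9/2, 27/4, -405/32, 1701/64, -15309/256, 72171/512, -2814669/8192, …
f∘r: x↦r, Dx↦Dx/r' in L_f ⇒ L₀.
L = -3 + (1 + 8·x + 7·x^2)·Dx  (order 1).
h: a_k = 4, 12, -30, 102, -861/2, 4137/2, -42987/4, 234975/4, -10648221/32, …
ICs: h(0) = 4.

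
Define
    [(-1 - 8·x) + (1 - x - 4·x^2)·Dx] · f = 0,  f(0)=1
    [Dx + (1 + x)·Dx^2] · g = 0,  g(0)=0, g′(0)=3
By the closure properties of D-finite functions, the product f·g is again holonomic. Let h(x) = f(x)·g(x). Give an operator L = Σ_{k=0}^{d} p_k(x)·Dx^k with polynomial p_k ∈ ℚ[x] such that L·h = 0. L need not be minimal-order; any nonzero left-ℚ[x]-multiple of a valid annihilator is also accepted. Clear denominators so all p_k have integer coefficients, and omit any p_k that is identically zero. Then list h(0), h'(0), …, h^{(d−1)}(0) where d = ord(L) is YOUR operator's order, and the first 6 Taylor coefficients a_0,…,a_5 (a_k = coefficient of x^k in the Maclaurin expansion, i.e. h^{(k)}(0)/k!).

L = (9 + 16·x) + (1 + 19·x + 20·x^2)·Dx + (-1 + 5·x^2 + 4·x^3)·Dx^2  (order 2).
h: a_k = 0, 3, 3/2, 29/2, 79/4, 1567/20, …
ICs: h(0) = 0, h′(0) = 3.

f: a_k = 1, 1, 5, 9, 29, 65, …
g: a_k = 0, 3, -3/2, 1, -3/4, 3/5, …
Product ⇒ symmetric product L₀, ord ≤ 2.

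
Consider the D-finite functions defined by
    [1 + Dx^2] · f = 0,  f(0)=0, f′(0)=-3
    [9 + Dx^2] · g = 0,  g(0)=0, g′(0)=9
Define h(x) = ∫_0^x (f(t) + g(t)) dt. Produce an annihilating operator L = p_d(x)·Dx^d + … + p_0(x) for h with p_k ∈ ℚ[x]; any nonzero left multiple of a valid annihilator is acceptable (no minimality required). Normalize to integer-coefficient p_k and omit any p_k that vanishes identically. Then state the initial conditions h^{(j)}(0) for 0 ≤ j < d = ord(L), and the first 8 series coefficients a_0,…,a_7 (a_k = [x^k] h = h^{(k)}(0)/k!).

f: a_k = 0, -3, 0, 1/2, 0, -1/40, 0, 1/1680, …
g: a_k = 0, 9, 0, -27/2, 0, 243/40, 0, -729/560, …
Sum ⇒ L₀ = lclm(L_f,L_g) in ℚ(x)⟨Dx⟩.
h=∫₀ˣh₀: take L = L₀·Dx.
L = 9·Dx + 10·Dx^3 + Dx^5  (order 5).
h: a_k = 0, 0, 3, 0, -13/4, 0, 121/120, 0, …
ICs: h(0) = 0, h′(0) = 0, h′′(0) = 6, h′′′(0) = 0, h′′′′(0) = -78.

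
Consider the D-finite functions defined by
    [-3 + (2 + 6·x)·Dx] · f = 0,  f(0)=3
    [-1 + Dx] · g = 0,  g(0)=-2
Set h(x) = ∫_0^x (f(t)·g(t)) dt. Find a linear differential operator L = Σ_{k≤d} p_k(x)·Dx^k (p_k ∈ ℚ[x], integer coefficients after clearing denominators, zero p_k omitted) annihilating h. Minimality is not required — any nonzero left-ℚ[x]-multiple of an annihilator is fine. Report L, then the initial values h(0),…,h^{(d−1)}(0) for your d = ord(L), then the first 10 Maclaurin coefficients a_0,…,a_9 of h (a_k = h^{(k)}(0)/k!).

L = (-5 - 6·x)·Dx + (2 + 6·x)·Dx^2  (order 2).
h: a_k = 0, -6, -15/2, -7/4, -71/32, 671/320, -16157/3840, 12691/1536, -14933039/860160, 589833983/15482880, …
ICs: h(0) = 0, h′(0) = -6.

f: a_k = 3, 9/2, -27/8, 81/16, -1215/128, 5103/256, -45927/1024, 216513/2048, -8444007/32768, 42220035/65536, …
g: a_k = -2, -2, -1, -1/3, -1/12, -1/60, -1/360, -1/2520, -1/20160, -1/181440, …
Sym-product of L_f,L_g gives L₀ (≤ ord 1).
h=∫h₀ ⇒ L = L₀·Dx.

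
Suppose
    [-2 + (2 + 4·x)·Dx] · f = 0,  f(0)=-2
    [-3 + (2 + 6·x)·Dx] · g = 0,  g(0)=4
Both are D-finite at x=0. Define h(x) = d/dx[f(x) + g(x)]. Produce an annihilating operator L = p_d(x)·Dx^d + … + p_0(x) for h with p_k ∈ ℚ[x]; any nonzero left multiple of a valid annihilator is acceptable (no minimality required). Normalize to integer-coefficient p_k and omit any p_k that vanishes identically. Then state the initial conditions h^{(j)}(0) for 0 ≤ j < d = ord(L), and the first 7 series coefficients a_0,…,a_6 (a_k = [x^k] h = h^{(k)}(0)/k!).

f: a_k = -2, -2, 1, -1, 5/4, -7/4, 21/8, …
g: a_k = 4, 6, -9/2, 27/4, -405/32, 1701/64, -15309/256, …
L₀ := lclm(L_f,L_g); ord L₀ ≤ 1+1.
h₀' ⇒ L via d/dx closure of L₀.
L = -9 + (-15 - 36·x)·Dx + (-2 - 10·x - 12·x^2)·Dx^2  (order 2).
h: a_k = 4, -7, 69/4, -365/8, 7945/64, -43911/128, 490413/512, …
ICs: h(0) = 4, h′(0) = -7.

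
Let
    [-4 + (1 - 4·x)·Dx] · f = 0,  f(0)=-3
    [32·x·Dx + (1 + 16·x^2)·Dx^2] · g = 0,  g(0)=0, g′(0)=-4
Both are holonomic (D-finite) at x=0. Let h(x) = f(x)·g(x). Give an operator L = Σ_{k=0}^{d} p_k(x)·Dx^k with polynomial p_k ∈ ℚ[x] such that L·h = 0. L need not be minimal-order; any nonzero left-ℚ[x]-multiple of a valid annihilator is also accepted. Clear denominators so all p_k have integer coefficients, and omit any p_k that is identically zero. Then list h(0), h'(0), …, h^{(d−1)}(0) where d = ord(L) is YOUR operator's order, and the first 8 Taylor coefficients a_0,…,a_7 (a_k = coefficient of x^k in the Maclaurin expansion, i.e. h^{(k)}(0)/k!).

L = 128·x + (8 - 32·x + 256·x^2)·Dx + (-1 + 4·x - 16·x^2 + 64·x^3)·Dx^2  (order 2).
h: a_k = 0, 12, 48, 128, 512, 13312/5, 53248/5, 1245184/35, …
ICs: h(0) = 0, h′(0) = 12.

f: a_k = -3, -12, -48, -192, -768, -3072, -12288, -49152, …
g: a_k = 0, -4, 0, 64/3, 0, -1024/5, 0, 16384/7, …
L₀ := L_f ⊗_s L_g (sym. prod.), ord ≤ 2.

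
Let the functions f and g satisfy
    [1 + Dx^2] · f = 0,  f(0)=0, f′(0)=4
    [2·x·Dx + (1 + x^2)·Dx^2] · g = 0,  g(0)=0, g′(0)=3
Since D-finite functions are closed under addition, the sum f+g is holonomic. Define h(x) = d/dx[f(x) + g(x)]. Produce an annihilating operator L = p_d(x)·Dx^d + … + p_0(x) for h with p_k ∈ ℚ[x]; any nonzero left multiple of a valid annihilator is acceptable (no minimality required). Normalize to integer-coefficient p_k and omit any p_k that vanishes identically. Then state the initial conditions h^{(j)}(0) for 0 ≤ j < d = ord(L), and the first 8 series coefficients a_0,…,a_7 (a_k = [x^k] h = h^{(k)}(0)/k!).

f: a_k = 0, 4, 0, -2/3, 0, 1/30, 0, -1/1260, …
g: a_k = 0, 3, 0, -1, 0, 3/5, 0, -3/7, …
L₀ := lclm(L_f,L_g); ord L₀ ≤ 2+2.
Differentiate: ansatz ord ≤ ord L₀ ⇒ L.
L = (-22·x + 28·x^3 + 2·x^5) + (-1 + 7·x^2 + 9·x^4 + x^6)·Dx + (-22·x + 28·x^3 + 2·x^5)·Dx^2 + (-1 + 7·x^2 + 9·x^4 + x^6)·Dx^3  (order 3).
h: a_k = 7, 0, -5, 0, 19/6, 0, -541/180, 0, …
ICs: h(0) = 7, h′(0) = 0, h′′(0) = -10.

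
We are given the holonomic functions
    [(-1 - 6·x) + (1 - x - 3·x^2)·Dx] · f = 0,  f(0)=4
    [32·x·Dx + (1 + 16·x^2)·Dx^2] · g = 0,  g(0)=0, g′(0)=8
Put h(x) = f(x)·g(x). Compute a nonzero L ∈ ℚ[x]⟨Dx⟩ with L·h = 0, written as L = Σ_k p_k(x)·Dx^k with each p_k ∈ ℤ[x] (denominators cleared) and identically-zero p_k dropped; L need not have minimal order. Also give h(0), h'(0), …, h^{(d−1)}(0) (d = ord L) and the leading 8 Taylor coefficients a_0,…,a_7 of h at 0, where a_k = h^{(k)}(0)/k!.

f: a_k = 4, 4, 16, 28, 76, 160, 388, 868, …
g: a_k = 0, 8, 0, -128/3, 0, 2048/5, 0, -32768/7, …
L₀ := L_f ⊗_s L_g (sym. prod.), ord ≤ 2.
L = (6 + 32·x + 288·x^2) + (2 - 20·x + 64·x^2 + 288·x^3)·Dx + (-1 + x - 13·x^2 + 16·x^3 + 48·x^4)·Dx^2  (order 2).
h: a_k = 0, 32, 32, -128/3, 160/3, 23456/15, 25856/15, -1292512/105, …
ICs: h(0) = 0, h′(0) = 32.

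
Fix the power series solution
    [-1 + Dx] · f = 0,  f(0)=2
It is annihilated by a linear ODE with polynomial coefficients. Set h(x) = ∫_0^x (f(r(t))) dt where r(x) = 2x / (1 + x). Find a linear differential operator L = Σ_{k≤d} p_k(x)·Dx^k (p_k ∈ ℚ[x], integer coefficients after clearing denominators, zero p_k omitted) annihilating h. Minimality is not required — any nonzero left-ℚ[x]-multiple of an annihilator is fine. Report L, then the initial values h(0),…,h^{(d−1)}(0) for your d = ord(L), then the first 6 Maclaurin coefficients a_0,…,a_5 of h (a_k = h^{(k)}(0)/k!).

L = -2·Dx + (1 + 2·x + x^2)·Dx^2  (order 2).
h: a_k = 0, 2, 2, 0, -1/3, 4/15, …
ICs: h(0) = 0, h′(0) = 2.

f: a_k = 2, 2, 1, 1/3, 1/12, 1/60, …
f∘r: x↦r, Dx↦Dx/r' in L_f ⇒ L₀.
∫: right-multiply L₀ by Dx.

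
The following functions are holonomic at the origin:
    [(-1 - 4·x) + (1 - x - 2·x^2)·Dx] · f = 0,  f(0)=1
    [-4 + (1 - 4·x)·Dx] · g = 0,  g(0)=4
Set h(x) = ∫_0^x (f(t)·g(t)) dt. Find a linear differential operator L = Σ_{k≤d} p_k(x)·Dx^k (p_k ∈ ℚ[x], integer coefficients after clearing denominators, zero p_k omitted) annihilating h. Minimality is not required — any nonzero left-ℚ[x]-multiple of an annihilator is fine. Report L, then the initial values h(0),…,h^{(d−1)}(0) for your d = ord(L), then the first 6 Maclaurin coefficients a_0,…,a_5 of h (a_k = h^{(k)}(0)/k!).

f: a_k = 1, 1, 3, 5, 11, 21, …
g: a_k = 4, 16, 64, 256, 1024, 4096, …
L₀ := L_f ⊗_s L_g (sym. prod.), ord ≤ 1.
Integrate: L := L₀·Dx.
L = (-5 + 4·x + 24·x^2)·Dx + (1 - 5·x + 2·x^2 + 8·x^3)·Dx^2  (order 2).
h: a_k = 0, 4, 10, 92/3, 97, 1596/5, …
ICs: h(0) = 0, h′(0) = 4.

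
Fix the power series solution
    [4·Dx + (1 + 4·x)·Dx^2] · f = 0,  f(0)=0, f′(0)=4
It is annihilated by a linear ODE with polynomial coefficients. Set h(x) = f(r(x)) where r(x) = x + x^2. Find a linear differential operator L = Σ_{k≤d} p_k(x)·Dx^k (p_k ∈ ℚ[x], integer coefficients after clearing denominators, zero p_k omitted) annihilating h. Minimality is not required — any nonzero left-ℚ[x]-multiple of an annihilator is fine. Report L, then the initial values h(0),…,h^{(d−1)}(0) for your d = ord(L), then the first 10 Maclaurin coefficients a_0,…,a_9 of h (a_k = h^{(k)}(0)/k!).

L = 2·Dx + (1 + 2·x)·Dx^2  (order 2).
h: a_k = 0, 4, -4, 16/3, -8, 64/5, -64/3, 256/7, -64, 1024/9, …
ICs: h(0) = 0, h′(0) = 4.

f: a_k = 0, 4, -8, 64/3, -64, 1024/5, -2048/3, 16384/7, -8192, 262144/9, …
Change of var in L_f (x↦r) gives L₀.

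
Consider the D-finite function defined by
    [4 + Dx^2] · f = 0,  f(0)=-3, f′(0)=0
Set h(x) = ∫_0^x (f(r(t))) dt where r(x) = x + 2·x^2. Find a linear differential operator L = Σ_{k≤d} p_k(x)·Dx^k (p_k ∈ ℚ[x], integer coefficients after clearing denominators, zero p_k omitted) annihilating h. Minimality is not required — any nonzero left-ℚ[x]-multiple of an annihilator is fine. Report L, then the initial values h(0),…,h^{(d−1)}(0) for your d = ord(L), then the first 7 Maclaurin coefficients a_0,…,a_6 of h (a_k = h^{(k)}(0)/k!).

f: a_k = -3, 0, 6, 0, -2, 0, 4/15, …
Substitute x→r, Dx→(1/r')Dx; clear ⇒ L₀.
Integrate: L := L₀·Dx.
L = (4 + 48·x + 192·x^2 + 256·x^3)·Dx - 4·Dx^2 + (1 + 4·x)·Dx^3  (order 3).
h: a_k = 0, -3, 0, 2, 6, 22/5, -8/3, …
ICs: h(0) = 0, h′(0) = -3, h′′(0) = 0.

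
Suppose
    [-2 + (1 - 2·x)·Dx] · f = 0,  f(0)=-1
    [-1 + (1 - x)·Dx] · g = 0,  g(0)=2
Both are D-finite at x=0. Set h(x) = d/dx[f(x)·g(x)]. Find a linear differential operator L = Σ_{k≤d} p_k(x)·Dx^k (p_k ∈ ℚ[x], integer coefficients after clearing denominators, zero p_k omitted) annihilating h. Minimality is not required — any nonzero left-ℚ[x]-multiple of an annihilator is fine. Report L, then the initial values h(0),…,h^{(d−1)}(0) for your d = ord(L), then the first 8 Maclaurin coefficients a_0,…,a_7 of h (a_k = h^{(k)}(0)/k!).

f: a_k = -1, -2, -4, -8, -16, -32, -64, -128, …
g: a_k = 2, 2, 2, 2, 2, 2, 2, 2, …
h₀=f·g: eliminate ⇒ L₀, order ≤ 1·1.
Differentiate: ansatz ord ≤ ord L₀ ⇒ L.
L = (14 - 36·x + 24·x^2) + (-3 + 13·x - 18·x^2 + 8·x^3)·Dx  (order 1).
h: a_k = -6, -28, -90, -248, -630, -1524, -3570, -8176, …
ICs: h(0) = -6.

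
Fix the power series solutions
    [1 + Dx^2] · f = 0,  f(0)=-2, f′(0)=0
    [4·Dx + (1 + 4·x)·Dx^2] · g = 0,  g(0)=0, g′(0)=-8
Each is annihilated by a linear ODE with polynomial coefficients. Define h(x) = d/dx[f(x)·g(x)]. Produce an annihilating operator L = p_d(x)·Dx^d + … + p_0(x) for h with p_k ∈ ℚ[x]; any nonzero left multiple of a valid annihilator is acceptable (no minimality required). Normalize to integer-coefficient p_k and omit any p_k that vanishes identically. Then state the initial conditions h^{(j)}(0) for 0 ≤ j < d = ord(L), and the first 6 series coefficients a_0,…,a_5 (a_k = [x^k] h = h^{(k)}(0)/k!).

L = (-12355 - 1064·x - 6288·x^2 - 16128·x^3 - 13568·x^4 + 6144·x^5 + 4096·x^6) + (-3384 - 15968·x - 14080·x^2 - 15360·x^3 + 10240·x^4 + 8192·x^5)·Dx + (-12502 - 2384·x - 10016·x^2 - 19968·x^3 - 14848·x^4 + 12288·x^5 + 8192·x^6)·Dx^2 + (-3384 - 15968·x - 14080·x^2 - 15360·x^3 + 10240·x^4 + 8192·x^5)·Dx^3 + (-147 - 1320·x - 3728·x^2 - 3840·x^3 - 1280·x^4 + 6144·x^5 + 4096·x^6)·Dx^4  (order 4).
h: a_k = 16, -64, 232, -960, 3886, -15624, …
ICs: h(0) = 16, h′(0) = -64, h′′(0) = 464, h′′′(0) = -5760.

f: a_k = -2, 0, 1, 0, -1/12, 0, …
g: a_k = 0, -8, 16, -128/3, 128, -2048/5, …
h₀=f·g: eliminate ⇒ L₀, order ≤ 2·2.
h=h₀': d/dx-closure on L₀ ⇒ L.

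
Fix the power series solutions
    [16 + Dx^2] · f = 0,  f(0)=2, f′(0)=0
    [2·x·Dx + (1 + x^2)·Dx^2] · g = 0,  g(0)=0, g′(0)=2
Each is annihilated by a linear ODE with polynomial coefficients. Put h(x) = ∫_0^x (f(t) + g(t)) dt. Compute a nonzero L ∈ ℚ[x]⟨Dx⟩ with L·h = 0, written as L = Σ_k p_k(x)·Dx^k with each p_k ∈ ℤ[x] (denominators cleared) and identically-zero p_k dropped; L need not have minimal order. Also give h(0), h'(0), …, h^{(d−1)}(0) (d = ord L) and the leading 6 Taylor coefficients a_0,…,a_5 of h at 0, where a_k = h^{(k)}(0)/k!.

L = (64·x + 704·x^3 + 256·x^5)·Dx^2 + (112 + 416·x^2 + 432·x^4 + 128·x^6)·Dx^3 + (4·x + 44·x^3 + 16·x^5)·Dx^4 + (7 + 26·x^2 + 27·x^4 + 8·x^6)·Dx^5  (order 5).
h: a_k = 0, 2, 1, -16/3, -1/6, 64/15, …
ICs: h(0) = 0, h′(0) = 2, h′′(0) = 2, h′′′(0) = -32, h′′′′(0) = -4.

f: a_k = 2, 0, -16, 0, 64/3, 0, …
g: a_k = 0, 2, 0, -2/3, 0, 2/5, …
h₀=f+g: left-lcm gives L₀, ord ≤ 4.
Integrate: L := L₀·Dx.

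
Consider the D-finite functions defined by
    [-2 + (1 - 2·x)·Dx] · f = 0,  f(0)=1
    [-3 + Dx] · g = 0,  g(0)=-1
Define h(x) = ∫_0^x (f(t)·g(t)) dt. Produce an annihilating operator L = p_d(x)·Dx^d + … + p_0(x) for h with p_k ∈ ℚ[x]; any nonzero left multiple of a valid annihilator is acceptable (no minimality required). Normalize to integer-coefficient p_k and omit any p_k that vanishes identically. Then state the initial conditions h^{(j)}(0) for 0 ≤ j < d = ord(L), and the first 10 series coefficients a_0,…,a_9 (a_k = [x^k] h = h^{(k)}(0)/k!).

L = (5 - 6·x)·Dx + (-1 + 2·x)·Dx^2  (order 2).
h: a_k = 0, -1, -5/2, -29/6, -67/8, -563/40, -5711/240, -655/16, -321193/4480, -5139817/40320, …
ICs: h(0) = 0, h′(0) = -1.

f: a_k = 1, 2, 4, 8, 16, 32, 64, 128, 256, 512, …
g: a_k = -1, -3, -9/2, -9/2, -27/8, -81/40, -81/80, -243/560, -729/4480, -243/4480, …
Sym-product of L_f,L_g gives L₀ (≤ ord 1).
h=∫h₀ ⇒ L = L₀·Dx.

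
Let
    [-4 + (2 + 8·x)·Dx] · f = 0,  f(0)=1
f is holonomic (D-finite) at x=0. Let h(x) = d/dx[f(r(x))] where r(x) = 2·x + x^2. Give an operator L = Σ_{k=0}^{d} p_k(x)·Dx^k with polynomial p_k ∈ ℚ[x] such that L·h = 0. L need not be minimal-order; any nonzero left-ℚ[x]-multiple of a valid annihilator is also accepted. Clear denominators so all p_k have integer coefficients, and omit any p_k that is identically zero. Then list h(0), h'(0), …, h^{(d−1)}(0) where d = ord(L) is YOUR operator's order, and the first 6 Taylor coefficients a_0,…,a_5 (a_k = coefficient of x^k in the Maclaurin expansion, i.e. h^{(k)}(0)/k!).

L = -3 + (-1 - 9·x - 12·x^2 - 4·x^3)·Dx  (order 1).
h: a_k = 4, -12, 72, -456, 3000, -20232, …
ICs: h(0) = 4.

f: a_k = 1, 2, -2, 4, -10, 28, …
Substitute x→r, Dx→(1/r')Dx; clear ⇒ L₀.
Derive L from L₀ (diff closure).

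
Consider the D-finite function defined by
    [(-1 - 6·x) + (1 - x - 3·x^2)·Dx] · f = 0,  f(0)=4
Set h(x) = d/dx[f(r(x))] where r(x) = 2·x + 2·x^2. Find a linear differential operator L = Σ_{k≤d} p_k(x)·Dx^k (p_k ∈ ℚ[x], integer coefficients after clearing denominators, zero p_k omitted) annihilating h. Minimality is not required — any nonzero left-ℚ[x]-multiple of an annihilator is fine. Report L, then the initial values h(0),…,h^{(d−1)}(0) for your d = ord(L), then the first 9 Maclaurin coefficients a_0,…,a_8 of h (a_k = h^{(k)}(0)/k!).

L = (18 + 156·x + 804·x^2 + 2736·x^3 + 4968·x^4 + 4320·x^5 + 1440·x^6) + (-1 - 12·x + 6·x^2 + 268·x^3 + 900·x^4 + 1368·x^5 + 1008·x^6 + 288·x^7)·Dx  (order 1).
h: a_k = 8, 144, 1056, 7808, 53280, 347712, 2213120, 13782528, 84515328, …
ICs: h(0) = 8.

f: a_k = 4, 4, 16, 28, 76, 160, 388, 868, 2032, …
Change of var in L_f (x↦r) gives L₀.
Differentiate: ansatz ord ≤ ord L₀ ⇒ L.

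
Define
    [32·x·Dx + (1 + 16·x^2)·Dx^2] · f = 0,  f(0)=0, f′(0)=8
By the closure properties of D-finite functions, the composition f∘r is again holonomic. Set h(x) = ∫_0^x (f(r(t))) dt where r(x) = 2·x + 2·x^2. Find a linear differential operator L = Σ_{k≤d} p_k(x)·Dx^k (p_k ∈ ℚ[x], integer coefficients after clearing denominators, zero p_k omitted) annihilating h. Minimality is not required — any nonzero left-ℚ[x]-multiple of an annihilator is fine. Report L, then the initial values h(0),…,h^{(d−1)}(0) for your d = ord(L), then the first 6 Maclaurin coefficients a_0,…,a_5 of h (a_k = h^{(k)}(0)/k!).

f: a_k = 0, 8, 0, -128/3, 0, 2048/5, …
Substitute x→r, Dx→(1/r')Dx; clear ⇒ L₀.
h=∫₀ˣh₀: take L = L₀·Dx.
L = (-2 + 128·x + 512·x^2 + 768·x^3 + 384·x^4)·Dx^2 + (1 + 2·x + 64·x^2 + 256·x^3 + 320·x^4 + 128·x^5)·Dx^3  (order 3).
h: a_k = 0, 0, 8, 16/3, -256/3, -1024/5, …
ICs: h(0) = 0, h′(0) = 0, h′′(0) = 16.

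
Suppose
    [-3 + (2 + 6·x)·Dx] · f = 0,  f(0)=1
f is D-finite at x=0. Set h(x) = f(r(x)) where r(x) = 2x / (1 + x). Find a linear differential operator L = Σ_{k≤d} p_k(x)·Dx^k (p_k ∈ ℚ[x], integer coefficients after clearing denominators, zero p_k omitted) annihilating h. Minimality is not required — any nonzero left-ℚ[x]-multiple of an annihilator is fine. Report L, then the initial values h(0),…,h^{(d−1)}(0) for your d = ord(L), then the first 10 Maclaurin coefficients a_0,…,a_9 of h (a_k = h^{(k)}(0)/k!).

f: a_k = 1, 3/2, -9/8, 27/16, -405/128, 1701/256, -15309/1024, 72171/2048, -2814669/32768, 14073345/65536, …
L₀ from L_f via x↦r, Dx↦r'^{-1}Dx.
L = -3 + (1 + 8·x + 7·x^2)·Dx  (order 1).
h: a_k = 1, 3, -15/2, 51/2, -861/8, 4137/8, -42987/16, 234975/16, -10648221/128, 61936809/128, …
ICs: h(0) = 1.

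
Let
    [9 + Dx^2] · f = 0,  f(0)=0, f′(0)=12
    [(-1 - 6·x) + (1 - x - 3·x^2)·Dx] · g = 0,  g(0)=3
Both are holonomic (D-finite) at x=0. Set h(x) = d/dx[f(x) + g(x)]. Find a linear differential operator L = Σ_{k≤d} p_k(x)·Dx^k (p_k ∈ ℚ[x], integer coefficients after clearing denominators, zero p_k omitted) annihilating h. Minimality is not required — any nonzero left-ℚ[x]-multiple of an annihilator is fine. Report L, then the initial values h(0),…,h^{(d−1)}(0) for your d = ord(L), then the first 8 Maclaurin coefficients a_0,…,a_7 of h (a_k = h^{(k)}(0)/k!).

L = (1584 + 7614·x + 25326·x^2 + 15390·x^3 + 26730·x^4 + 13122·x^5 + 13122·x^6) + (-153 - 819·x + 918·x^2 + 2133·x^3 + 1620·x^4 + 3645·x^5 + 5103·x^6 + 4374·x^7)·Dx + (176 + 846·x + 2814·x^2 + 1710·x^3 + 2970·x^4 + 1458·x^5 + 1458·x^6)·Dx^2 + (-17 - 91·x + 102·x^2 + 237·x^3 + 180·x^4 + 405·x^5 + 567·x^6 + 486·x^7)·Dx^3  (order 3).
h: a_k = 15, 24, 9, 228, 1281/2, 1746, 90897/20, 12192, …
ICs: h(0) = 15, h′(0) = 24, h′′(0) = 18.

f: a_k = 0, 12, 0, -18, 0, 81/10, 0, -243/140, …
g: a_k = 3, 3, 12, 21, 57, 120, 291, 651, …
L₀ := lclm(L_f,L_g); ord L₀ ≤ 2+1.
Differentiate: ansatz ord ≤ ord L₀ ⇒ L.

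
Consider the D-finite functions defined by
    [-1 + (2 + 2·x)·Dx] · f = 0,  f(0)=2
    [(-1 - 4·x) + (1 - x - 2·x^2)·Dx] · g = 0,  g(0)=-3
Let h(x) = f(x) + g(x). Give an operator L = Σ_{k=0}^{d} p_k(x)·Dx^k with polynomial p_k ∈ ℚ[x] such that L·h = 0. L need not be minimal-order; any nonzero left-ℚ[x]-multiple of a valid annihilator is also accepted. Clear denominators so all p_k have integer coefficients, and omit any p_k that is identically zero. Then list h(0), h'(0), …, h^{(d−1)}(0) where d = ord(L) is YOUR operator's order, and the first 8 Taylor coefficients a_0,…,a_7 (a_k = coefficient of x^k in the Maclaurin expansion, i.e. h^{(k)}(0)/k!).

f: a_k = 2, 1, -1/4, 1/8, -5/64, 7/128, -21/512, 33/1024, …
g: a_k = -3, -3, -9, -15, -33, -63, -129, -255, …
Sum ⇒ L₀ = lclm(L_f,L_g) in ℚ(x)⟨Dx⟩.
L = (13 + 26·x + 40·x^2) + (-25 - 69·x - 144·x^2 - 100·x^3)·Dx + (2 + 20·x - 6·x^2 - 64·x^3 - 40·x^4)·Dx^2  (order 2).
h: a_k = -1, -2, -37/4, -119/8, -2117/64, -8057/128, -66069/512, -261087/1024, …
ICs: h(0) = -1, h′(0) = -2.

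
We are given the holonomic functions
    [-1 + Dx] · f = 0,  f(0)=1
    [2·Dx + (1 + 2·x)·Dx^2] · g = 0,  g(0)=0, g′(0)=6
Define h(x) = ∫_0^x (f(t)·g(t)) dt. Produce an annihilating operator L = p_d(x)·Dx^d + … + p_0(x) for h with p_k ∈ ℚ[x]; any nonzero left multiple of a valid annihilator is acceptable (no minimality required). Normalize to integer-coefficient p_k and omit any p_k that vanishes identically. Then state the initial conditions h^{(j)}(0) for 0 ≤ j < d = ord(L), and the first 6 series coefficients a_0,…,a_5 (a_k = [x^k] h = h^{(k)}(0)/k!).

L = (-1 + 2·x)·Dx - 4·x·Dx^2 + (1 + 2·x)·Dx^3  (order 3).
h: a_k = 0, 0, 3, 0, 5/4, -6/5, …
ICs: h(0) = 0, h′(0) = 0, h′′(0) = 6.

f: a_k = 1, 1, 1/2, 1/6, 1/24, 1/120, …
g: a_k = 0, 6, -6, 8, -12, 96/5, …
f·g: L₀ = L_f ⊗_s L_g, ord ≤ 1·2.
∫: right-multiply L₀ by Dx.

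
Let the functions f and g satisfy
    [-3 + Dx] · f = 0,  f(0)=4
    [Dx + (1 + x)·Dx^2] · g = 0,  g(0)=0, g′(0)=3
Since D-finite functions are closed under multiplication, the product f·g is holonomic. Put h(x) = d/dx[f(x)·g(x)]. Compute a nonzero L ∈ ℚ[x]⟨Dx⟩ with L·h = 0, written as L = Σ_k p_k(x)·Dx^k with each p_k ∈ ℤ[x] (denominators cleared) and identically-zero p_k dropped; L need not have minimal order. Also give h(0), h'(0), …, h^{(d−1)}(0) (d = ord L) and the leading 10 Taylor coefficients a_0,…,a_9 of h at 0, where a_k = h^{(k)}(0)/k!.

L = (15 + 36·x + 27·x^2) + (-11 - 27·x - 18·x^2)·Dx + (2 + 5·x + 3·x^2)·Dx^2  (order 2).
h: a_k = 12, 60, 120, 144, 249/2, 165/2, 228/5, 102/5, 1959/224, 2767/1120, …
ICs: h(0) = 12, h′(0) = 60.

f: a_k = 4, 12, 18, 18, 27/2, 81/10, 81/20, 243/140, 729/1120, 243/1120, …
g: a_k = 0, 3, -3/2, 1, -3/4, 3/5, -1/2, 3/7, -3/8, 1/3, …
L₀ := L_f ⊗_s L_g (sym. prod.), ord ≤ 2.
Derive L from L₀ (diff closure).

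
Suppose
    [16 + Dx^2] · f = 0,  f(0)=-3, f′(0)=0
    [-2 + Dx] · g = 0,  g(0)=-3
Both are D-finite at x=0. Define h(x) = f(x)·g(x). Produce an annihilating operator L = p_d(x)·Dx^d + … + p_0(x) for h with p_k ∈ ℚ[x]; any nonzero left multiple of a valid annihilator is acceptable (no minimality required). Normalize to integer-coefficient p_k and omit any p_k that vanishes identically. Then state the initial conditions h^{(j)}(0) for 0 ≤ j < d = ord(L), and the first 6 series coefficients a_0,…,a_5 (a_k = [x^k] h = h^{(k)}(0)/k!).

f: a_k = -3, 0, 24, 0, -32, 0, …
g: a_k = -3, -6, -6, -4, -2, -4/5, …
L₀ := L_f ⊗_s L_g (sym. prod.), ord ≤ 2.
L = 20 - 4·Dx + Dx^2  (order 2).
h: a_k = 9, 18, -54, -132, -42, 492/5, …
ICs: h(0) = 9, h′(0) = 18.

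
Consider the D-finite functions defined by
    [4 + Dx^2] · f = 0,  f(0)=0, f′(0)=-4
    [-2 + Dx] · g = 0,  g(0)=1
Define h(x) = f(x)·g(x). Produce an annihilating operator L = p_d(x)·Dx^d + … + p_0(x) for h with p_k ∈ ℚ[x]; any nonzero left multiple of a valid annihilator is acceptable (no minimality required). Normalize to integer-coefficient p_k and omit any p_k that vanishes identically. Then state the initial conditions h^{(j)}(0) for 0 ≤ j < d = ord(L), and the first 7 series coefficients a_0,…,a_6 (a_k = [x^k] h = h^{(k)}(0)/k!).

f: a_k = 0, -4, 0, 8/3, 0, -8/15, 0, …
g: a_k = 1, 2, 2, 4/3, 2/3, 4/15, 4/45, …
Product ⇒ symmetric product L₀, ord ≤ 2.
L = 8 - 4·Dx + Dx^2  (order 2).
h: a_k = 0, -4, -8, -16/3, 0, 32/15, 64/45, …
ICs: h(0) = 0, h′(0) = -4.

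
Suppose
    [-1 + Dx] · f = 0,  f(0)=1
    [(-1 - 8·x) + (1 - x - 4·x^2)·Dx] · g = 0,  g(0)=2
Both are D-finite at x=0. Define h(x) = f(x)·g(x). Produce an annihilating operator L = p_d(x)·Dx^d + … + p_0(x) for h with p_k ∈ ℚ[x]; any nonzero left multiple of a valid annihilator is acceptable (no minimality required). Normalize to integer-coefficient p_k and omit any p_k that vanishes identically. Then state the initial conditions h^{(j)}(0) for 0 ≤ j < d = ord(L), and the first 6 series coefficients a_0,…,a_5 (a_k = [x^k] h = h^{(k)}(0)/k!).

L = (2 + 7·x - 4·x^2) + (-1 + x + 4·x^2)·Dx  (order 1).
h: a_k = 2, 4, 13, 88/3, 977/12, 5963/30, …
ICs: h(0) = 2.

f: a_k = 1, 1, 1/2, 1/6, 1/24, 1/120, …
g: a_k = 2, 2, 10, 18, 58, 130, …
Product ⇒ symmetric product L₀, ord ≤ 1.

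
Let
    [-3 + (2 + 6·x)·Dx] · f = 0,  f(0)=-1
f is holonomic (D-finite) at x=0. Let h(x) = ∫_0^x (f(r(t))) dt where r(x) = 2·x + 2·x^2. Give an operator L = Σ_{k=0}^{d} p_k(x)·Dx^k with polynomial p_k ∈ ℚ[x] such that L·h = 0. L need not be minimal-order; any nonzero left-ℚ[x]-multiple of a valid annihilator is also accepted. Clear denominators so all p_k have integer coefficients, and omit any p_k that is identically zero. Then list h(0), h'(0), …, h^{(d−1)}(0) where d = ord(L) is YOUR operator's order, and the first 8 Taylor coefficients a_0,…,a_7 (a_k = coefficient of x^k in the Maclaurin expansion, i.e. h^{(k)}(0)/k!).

L = (-3 - 6·x)·Dx + (1 + 6·x + 6·x^2)·Dx^2  (order 2).
h: a_k = 0, -1, -3/2, 1/2, -9/8, 117/40, -135/16, 2943/112, …
ICs: h(0) = 0, h′(0) = -1.

f: a_k = -1, -3/2, 9/8, -27/16, 405/128, -1701/256, 15309/1024, -72171/2048, …
h₀=f(r): pull back L_f along r ⇒ L₀.
Integrate: L := L₀·Dx.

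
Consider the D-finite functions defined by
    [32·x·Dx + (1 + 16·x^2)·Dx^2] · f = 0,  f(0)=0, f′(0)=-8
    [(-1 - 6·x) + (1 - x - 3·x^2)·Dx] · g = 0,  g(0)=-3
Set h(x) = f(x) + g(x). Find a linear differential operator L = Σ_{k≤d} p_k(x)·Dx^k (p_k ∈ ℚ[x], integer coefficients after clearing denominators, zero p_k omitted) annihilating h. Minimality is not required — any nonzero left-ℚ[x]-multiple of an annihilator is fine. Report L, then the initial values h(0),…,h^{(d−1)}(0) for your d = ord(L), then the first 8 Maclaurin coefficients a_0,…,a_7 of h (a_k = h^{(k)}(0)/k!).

L = (128 - 512·x - 10560·x^2 - 25344·x^3 - 95904·x^4 - 41472·x^6)·Dx + (-37 - 208·x + 206·x^2 - 1476·x^3 - 24336·x^4 - 66528·x^5 - 6912·x^6 - 41472·x^7)·Dx^2 + (4 + 21·x + 198·x^2 + 90·x^3 + 1775·x^4 - 4080·x^5 - 6336·x^6 - 2304·x^7 - 6912·x^8)·Dx^3  (order 3).
h: a_k = -3, -11, -12, 65/3, -57, -2648/5, -291, 28211/7, …
ICs: h(0) = -3, h′(0) = -11, h′′(0) = -24.

f: a_k = 0, -8, 0, 128/3, 0, -2048/5, 0, 32768/7, …
g: a_k = -3, -3, -12, -21, -57, -120, -291, -651, …
Sum ⇒ L₀ = lclm(L_f,L_g) in ℚ(x)⟨Dx⟩.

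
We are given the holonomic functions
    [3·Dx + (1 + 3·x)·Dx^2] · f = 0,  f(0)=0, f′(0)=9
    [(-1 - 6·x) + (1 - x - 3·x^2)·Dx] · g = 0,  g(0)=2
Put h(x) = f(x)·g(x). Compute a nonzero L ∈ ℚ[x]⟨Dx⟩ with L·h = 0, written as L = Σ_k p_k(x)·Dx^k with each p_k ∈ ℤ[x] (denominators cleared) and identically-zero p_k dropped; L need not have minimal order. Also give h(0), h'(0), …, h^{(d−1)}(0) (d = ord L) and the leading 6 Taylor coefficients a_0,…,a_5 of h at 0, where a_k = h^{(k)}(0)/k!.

f: a_k = 0, 9, -27/2, 27, -243/4, 729/5, …
g: a_k = 2, 2, 8, 14, 38, 80, …
f·g: L₀ = L_f ⊗_s L_g, ord ≤ 2·1.
L = (9 + 36·x) + (-1 + 21·x + 45·x^2)·Dx + (-1 - 2·x + 6·x^2 + 9·x^3)·Dx^2  (order 2).
h: a_k = 0, 18, -9, 99, -99/2, 5391/10, …
ICs: h(0) = 0, h′(0) = 18.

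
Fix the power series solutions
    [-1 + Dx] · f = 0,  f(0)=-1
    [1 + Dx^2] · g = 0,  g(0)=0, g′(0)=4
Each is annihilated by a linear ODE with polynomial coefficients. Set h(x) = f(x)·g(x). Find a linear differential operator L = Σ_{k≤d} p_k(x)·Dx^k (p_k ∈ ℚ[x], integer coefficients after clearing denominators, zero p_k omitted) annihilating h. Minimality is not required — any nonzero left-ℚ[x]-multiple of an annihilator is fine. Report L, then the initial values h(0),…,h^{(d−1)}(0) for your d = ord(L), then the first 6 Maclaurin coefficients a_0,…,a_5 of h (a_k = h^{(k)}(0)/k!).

L = 2 - 2·Dx + Dx^2  (order 2).
h: a_k = 0, -4, -4, -4/3, 0, 2/15, …
ICs: h(0) = 0, h′(0) = -4.

f: a_k = -1, -1, -1/2, -1/6, -1/24, -1/120, …
g: a_k = 0, 4, 0, -2/3, 0, 1/30, …
L₀ := L_f ⊗_s L_g (sym. prod.), ord ≤ 2.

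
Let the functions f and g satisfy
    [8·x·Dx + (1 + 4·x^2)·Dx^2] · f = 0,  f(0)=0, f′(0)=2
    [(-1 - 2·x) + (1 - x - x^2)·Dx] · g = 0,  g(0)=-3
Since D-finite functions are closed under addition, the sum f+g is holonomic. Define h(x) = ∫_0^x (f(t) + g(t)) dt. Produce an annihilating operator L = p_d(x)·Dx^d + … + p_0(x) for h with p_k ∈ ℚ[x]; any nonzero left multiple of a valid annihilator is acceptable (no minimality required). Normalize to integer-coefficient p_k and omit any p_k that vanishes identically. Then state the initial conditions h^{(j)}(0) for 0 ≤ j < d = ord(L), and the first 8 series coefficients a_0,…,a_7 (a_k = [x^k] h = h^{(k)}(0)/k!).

L = (16 - 64·x - 400·x^2 - 576·x^3 - 696·x^4 - 96·x^6)·Dx^2 + (-13 - 24·x - 22·x^2 - 204·x^3 - 548·x^4 - 488·x^5 - 48·x^6 - 96·x^7)·Dx^3 + (2 + 5·x + 14·x^2 - 2·x^3 + 13·x^4 - 92·x^5 - 48·x^6 - 16·x^7 - 16·x^8)·Dx^4  (order 4).
h: a_k = 0, -3, -1/2, -2, -35/12, -3, -44/15, -39/7, …
ICs: h(0) = 0, h′(0) = -3, h′′(0) = -1, h′′′(0) = -12.

f: a_k = 0, 2, 0, -8/3, 0, 32/5, 0, -128/7, …
g: a_k = -3, -3, -6, -9, -15, -24, -39, -63, …
Sum ⇒ L₀ = lclm(L_f,L_g) in ℚ(x)⟨Dx⟩.
Integrate: L := L₀·Dx.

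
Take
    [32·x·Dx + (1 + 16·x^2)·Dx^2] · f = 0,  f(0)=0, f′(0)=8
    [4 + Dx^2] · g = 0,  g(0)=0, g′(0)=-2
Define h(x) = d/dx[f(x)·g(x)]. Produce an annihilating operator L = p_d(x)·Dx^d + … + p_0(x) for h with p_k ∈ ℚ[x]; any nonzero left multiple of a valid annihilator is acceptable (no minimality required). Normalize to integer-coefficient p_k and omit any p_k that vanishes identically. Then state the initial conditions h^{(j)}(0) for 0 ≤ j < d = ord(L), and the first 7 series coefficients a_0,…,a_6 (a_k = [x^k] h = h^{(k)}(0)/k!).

L = (62288 + 2213376·x^2 + 73428992·x^4 + 58982400·x^6 + 3145728·x^8 - 167772160·x^10 + 268435456·x^12) + (35072·x + 2871296·x^3 + 39976960·x^5 + 52428800·x^7 + 83886080·x^9 + 268435456·x^11)·Dx + (15912 + 579328·x^2 + 18954240·x^4 + 19529728·x^6 + 9961472·x^8 - 16777216·x^10 + 134217728·x^12)·Dx^2 + (8768·x + 717824·x^3 + 9994240·x^5 + 13107200·x^7 + 20971520·x^9 + 67108864·x^11)·Dx^3 + (85 + 6496·x^2 + 149248·x^4 + 1196032·x^6 + 2293760·x^8 + 6291456·x^10 + 16777216·x^12)·Dx^4  (order 4).
h: a_k = 0, -32, 0, 384, 0, -15808/3, 0, …
ICs: h(0) = 0, h′(0) = -32, h′′(0) = 0, h′′′(0) = 2304.

f: a_k = 0, 8, 0, -128/3, 0, 2048/5, 0, …
g: a_k = 0, -2, 0, 4/3, 0, -4/15, 0, …
h₀=f·g: eliminate ⇒ L₀, order ≤ 2·2.
Derive L from L₀ (diff closure).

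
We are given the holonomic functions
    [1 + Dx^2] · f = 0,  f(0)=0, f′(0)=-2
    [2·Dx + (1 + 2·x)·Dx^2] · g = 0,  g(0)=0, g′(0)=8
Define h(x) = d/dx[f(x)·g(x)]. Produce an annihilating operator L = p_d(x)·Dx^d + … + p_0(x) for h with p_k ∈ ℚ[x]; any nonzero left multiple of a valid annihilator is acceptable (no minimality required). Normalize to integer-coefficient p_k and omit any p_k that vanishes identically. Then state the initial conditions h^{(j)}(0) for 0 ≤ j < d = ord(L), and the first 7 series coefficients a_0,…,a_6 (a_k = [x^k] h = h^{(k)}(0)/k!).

f: a_k = 0, -2, 0, 1/3, 0, -1/60, 0, …
g: a_k = 0, 8, -8, 32/3, -16, 128/5, -128/3, …
L₀ := L_f ⊗_s L_g (sym. prod.), ord ≤ 4.
Derive L from L₀ (diff closure).
L = (-52 - 31·x - 87·x^2 - 96·x^3 - 8·x^4 + 48·x^5 + 16·x^6) + (-33 - 98·x - 80·x^2 + 80·x^4 + 32·x^5)·Dx + (-55 - 46·x - 110·x^2 - 96·x^3 + 32·x^4 + 96·x^5 + 32·x^6)·Dx^2 + (-33 - 98·x - 80·x^2 + 80·x^4 + 32·x^5)·Dx^3 + (-3 - 15·x - 23·x^2 + 40·x^4 + 48·x^5 + 16·x^6)·Dx^4  (order 4).
h: a_k = 0, -32, 48, -224/3, 440/3, -860/3, 8414/15, …
ICs: h(0) = 0, h′(0) = -32, h′′(0) = 96, h′′′(0) = -448.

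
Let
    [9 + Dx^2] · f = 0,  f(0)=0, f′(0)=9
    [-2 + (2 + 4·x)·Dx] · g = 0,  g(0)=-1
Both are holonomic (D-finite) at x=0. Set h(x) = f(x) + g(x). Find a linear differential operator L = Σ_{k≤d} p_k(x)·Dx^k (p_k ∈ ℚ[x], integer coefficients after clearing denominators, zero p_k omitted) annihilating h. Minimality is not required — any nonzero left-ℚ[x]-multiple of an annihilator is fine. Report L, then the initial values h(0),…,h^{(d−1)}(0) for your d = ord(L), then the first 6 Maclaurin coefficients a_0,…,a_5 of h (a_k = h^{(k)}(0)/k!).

L = (-54 - 162·x - 162·x^2) + (36 + 234·x + 486·x^2 + 324·x^3)·Dx + (-6 - 18·x - 18·x^2)·Dx^2 + (4 + 26·x + 54·x^2 + 36·x^3)·Dx^3  (order 3).
h: a_k = -1, 8, 1/2, -14, 5/8, 26/5, …
ICs: h(0) = -1, h′(0) = 8, h′′(0) = 1.

f: a_k = 0, 9, 0, -27/2, 0, 243/40, …
g: a_k = -1, -1, 1/2, -1/2, 5/8, -7/8, …
h₀=f+g: left-lcm gives L₀, ord ≤ 3.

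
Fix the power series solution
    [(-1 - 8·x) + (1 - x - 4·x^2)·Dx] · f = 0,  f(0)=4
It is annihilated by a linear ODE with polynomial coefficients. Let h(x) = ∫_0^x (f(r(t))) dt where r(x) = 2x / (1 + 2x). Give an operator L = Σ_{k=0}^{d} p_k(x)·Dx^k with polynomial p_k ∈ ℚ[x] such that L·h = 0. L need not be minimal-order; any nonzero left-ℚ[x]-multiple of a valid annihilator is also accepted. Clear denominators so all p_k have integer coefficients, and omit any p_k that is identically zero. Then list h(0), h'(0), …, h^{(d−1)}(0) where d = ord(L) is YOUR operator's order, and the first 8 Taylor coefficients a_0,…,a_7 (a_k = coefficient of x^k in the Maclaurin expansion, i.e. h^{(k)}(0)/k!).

L = (2 + 36·x)·Dx + (-1 - 4·x + 12·x^2 + 32·x^3)·Dx^2  (order 2).
h: a_k = 0, 4, 4, 64/3, 0, 1024/5, -1024/3, 20480/7, …
ICs: h(0) = 0, h′(0) = 4.

f: a_k = 4, 4, 20, 36, 116, 260, 724, 1764, …
Change of var in L_f (x↦r) gives L₀.
h=∫h₀ ⇒ L = L₀·Dx.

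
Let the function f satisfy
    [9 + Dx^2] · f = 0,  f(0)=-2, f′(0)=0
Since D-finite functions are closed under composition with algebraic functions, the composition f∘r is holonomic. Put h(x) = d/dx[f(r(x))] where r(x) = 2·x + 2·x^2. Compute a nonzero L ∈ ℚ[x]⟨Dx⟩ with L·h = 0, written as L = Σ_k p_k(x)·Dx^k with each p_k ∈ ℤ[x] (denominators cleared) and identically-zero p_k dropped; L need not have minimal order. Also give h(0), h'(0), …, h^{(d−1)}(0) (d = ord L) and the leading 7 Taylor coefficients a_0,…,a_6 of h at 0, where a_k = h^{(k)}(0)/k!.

f: a_k = -2, 0, 9, 0, -27/4, 0, 81/40, …
f∘r: x↦r, Dx↦Dx/r' in L_f ⇒ L₀.
h=h₀': d/dx-closure on L₀ ⇒ L.
L = (48 + 288·x + 864·x^2 + 1152·x^3 + 576·x^4) + (-6 - 12·x)·Dx + (1 + 4·x + 4·x^2)·Dx^2  (order 2).
h: a_k = 0, 72, 216, -288, -2160, -15552/5, 12096/5, …
ICs: h(0) = 0, h′(0) = 72.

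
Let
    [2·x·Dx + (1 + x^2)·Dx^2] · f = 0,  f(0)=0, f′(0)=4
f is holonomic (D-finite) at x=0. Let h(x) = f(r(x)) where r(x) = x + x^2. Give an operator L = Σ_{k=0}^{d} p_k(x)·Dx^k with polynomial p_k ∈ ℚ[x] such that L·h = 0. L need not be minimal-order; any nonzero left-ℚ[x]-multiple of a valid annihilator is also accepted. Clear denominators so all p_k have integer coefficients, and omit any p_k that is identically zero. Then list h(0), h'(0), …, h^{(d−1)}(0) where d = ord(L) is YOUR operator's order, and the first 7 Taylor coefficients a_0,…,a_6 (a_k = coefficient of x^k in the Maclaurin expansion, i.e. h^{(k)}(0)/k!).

f: a_k = 0, 4, 0, -4/3, 0, 4/5, 0, …
Change of var in L_f (x↦r) gives L₀.
L = (-2 + 2·x + 8·x^2 + 12·x^3 + 6·x^4)·Dx + (1 + 2·x + x^2 + 4·x^3 + 5·x^4 + 2·x^5)·Dx^2  (order 2).
h: a_k = 0, 4, 4, -4/3, -4, -16/5, 8/3, …
ICs: h(0) = 0, h′(0) = 4.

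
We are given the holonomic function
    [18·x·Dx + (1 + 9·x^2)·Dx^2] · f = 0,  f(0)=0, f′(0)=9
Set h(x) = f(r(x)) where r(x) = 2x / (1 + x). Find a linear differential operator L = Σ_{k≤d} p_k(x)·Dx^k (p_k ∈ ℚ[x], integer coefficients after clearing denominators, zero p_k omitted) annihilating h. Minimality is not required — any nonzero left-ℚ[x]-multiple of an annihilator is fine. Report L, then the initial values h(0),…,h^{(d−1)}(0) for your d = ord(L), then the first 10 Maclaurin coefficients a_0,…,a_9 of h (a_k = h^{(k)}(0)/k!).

L = (2 + 74·x)·Dx + (1 + 2·x + 37·x^2)·Dx^2  (order 2).
h: a_k = 0, 18, -18, -198, 630, 16938/5, -21186, -372474/7, 681030, 320562, …
ICs: h(0) = 0, h′(0) = 18.

f: a_k = 0, 9, 0, -27, 0, 729/5, 0, -6561/7, 0, 6561, …
L₀ from L_f via x↦r, Dx↦r'^{-1}Dx.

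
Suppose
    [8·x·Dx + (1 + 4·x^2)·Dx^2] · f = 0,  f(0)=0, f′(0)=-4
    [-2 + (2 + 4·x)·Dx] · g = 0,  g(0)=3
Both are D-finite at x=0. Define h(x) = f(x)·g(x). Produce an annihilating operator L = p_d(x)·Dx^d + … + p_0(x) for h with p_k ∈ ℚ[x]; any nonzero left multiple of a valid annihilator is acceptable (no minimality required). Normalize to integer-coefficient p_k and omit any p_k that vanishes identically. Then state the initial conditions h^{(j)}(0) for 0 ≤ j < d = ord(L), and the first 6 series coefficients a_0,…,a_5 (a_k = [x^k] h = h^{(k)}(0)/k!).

L = (3 - 8·x - 4·x^2) + (-2 + 4·x + 24·x^2 + 16·x^3)·Dx + (1 + 4·x + 8·x^2 + 16·x^3 + 16·x^4)·Dx^2  (order 2).
h: a_k = 0, -12, -12, 22, 10, -389/10, …
ICs: h(0) = 0, h′(0) = -12.

f: a_k = 0, -4, 0, 16/3, 0, -64/5, …
g: a_k = 3, 3, -3/2, 3/2, -15/8, 21/8, …
Product ⇒ symmetric product L₀, ord ≤ 2.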